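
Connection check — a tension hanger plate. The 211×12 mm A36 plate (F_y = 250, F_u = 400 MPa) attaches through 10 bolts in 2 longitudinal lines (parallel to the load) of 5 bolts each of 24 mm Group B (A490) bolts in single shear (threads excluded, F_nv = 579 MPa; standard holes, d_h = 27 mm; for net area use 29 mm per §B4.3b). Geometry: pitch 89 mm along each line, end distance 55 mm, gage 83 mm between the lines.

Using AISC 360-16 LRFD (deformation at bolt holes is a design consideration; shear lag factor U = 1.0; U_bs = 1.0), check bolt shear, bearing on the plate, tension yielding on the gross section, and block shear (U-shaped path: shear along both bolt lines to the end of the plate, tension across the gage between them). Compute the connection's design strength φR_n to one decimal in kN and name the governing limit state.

Bolt shear: A_b = π(24)²/4 = 452.39 mm². φR_n = 0.75 × 579 × 452.39 × 10 × 1 = 1964.5 kN.
Bearing (12 mm plate, F_u = 400 MPa): end bolts L_c = 55 − 27/2 = 41.5, R_n = min(1.2×41.5×12×400, 2.4×24×12×400) = 239.04 kN/bolt; interior L_c = 89 − 27 = 62, R_n = 276.48 kN/bolt. φR_n = 0.75 × (2×239.04 + 8×276.48) = 2017.4 kN.
Tension yield (gross): A_g = 211×12 = 2532 mm². φR_n = 0.90 × 250 × 2532 = 569.7 kN.
Block shear: shear path 2×[55+4×89] = 2×411 mm, A_gv = 9864, A_nv = 2×(411 − 4.5×29)×12 = 6732 mm²; tension across gage: (83 − 1×29)×12 = 648 mm². R_n = min(0.6×400×6732, 0.6×250×9864) + 1.0×400×648 = min(1615.7, 1479.6) + 259.2 = 1738.8 kN. φR_n = 0.75 × 1738.8 = 1304.1 kN.
Governing: min(1964.5, 2017.4, 569.7, 1304.1) = 569.7 kN → gross-section yield.

569.7 kN (gross-section yield governs)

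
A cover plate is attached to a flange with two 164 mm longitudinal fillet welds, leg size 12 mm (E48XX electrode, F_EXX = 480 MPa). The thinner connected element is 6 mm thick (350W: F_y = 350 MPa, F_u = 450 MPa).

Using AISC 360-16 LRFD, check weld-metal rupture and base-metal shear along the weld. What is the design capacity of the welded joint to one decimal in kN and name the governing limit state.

Weld metal: throat = 0.707×12 = 8.484 mm, L = 2×164 = 328 mm. φR_n = 0.75 × 0.6 × 480 × 8.484 × 328 = 601.1 kN.
Base metal shear (6 mm plate): yield φR_n = 1.0×0.6×350×6×328 = 413.3 kN; rupture φR_n = 0.75×0.6×450×6×328 = 398.5 kN; take 398.5 kN (rupture).
Governing: min(601.1, 398.5) = 398.5 kN → base-metal shear.

398.5 kN (base-metal shear governs)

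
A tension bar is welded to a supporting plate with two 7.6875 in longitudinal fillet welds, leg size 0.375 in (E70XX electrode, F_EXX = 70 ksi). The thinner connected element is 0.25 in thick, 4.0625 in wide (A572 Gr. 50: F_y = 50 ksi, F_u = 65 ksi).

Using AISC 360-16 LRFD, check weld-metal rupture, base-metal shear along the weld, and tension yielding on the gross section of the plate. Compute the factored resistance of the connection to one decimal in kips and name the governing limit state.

45.7 kips (gross-section yield governs)

Weld metal: throat = 0.707×0.375 = 0.26513 in, L = 2×7.6875 = 15.375 in. φR_n = 0.75 × 0.6 × 70 × 0.26513 × 15.375 = 128.4 kips.
Base metal shear (0.25 in plate): yield φR_n = 1.0×0.6×50×0.25×15.375 = 115.3 kips; rupture φR_n = 0.75×0.6×65×0.25×15.375 = 112.4 kips; take 112.4 kips (rupture).
Tension yield (gross): A_g = 4.0625×0.25 = 1.0156 in². φR_n = 0.90 × 50 × 1.0156 = 45.7 kips.
Governing: min(128.4, 112.4, 45.7) = 45.7 kips → gross-section yield.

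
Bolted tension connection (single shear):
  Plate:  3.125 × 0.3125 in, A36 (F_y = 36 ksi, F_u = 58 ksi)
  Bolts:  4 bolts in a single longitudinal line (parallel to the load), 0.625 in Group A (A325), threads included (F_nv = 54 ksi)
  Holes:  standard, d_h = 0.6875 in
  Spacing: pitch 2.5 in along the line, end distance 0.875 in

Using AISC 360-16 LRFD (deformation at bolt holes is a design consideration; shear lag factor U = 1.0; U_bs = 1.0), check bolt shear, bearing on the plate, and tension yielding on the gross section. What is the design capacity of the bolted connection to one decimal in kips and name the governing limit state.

31.6 kips (gross-section yield governs)

Bolt shear: A_b = π(0.625)²/4 = 0.3068 in². φR_n = 0.75 × 54 × 0.3068 × 4 × 1 = 49.7 kips.
Bearing (0.3125 in plate, F_u = 58 ksi): end bolts L_c = 0.875 − 0.6875/2 = 0.53125, R_n = min(1.2×0.53125×0.3125×58, 2.4×0.625×0.3125×58) = 11.555 kips/bolt; interior L_c = 2.5 − 0.6875 = 1.8125, R_n = 27.188 kips/bolt. φR_n = 0.75 × (1×11.555 + 3×27.188) = 69.8 kips.
Tension yield (gross): A_g = 3.125×0.3125 = 0.97656 in². φR_n = 0.90 × 36 × 0.97656 = 31.6 kips.
Governing: min(49.7, 69.8, 31.6) = 31.6 kips → gross-section yield.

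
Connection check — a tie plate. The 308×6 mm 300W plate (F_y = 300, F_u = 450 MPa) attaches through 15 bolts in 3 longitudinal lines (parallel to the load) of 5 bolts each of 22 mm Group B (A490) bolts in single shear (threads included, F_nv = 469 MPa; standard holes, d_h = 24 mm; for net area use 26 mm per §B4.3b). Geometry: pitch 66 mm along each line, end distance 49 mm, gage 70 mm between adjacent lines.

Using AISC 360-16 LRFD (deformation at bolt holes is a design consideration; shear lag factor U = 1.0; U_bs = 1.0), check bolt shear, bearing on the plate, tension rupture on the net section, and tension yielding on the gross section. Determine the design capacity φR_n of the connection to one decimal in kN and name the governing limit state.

Bolt shear: A_b = π(22)²/4 = 380.13 mm². φR_n = 0.75 × 469 × 380.13 × 15 × 1 = 2005.7 kN.
Bearing (6 mm plate, F_u = 450 MPa): end bolts L_c = 49 − 24/2 = 37, R_n = min(1.2×37×6×450, 2.4×22×6×450) = 119.88 kN/bolt; interior L_c = 66 − 24 = 42, R_n = 136.08 kN/bolt. φR_n = 0.75 × (3×119.88 + 12×136.08) = 1494.5 kN.
Tension rupture (net): A_n = (308 − 3×26)×6 = 1380 mm² (U = 1.0, A_e = A_n). φR_n = 0.75 × 450 × 1380 = 465.8 kN.
Tension yield (gross): A_g = 308×6 = 1848 mm². φR_n = 0.90 × 300 × 1848 = 499.0 kN.
Governing: min(2005.7, 1494.5, 465.8, 499.0) = 465.8 kN → net-section rupture.

465.8 kN (net-section rupture governs)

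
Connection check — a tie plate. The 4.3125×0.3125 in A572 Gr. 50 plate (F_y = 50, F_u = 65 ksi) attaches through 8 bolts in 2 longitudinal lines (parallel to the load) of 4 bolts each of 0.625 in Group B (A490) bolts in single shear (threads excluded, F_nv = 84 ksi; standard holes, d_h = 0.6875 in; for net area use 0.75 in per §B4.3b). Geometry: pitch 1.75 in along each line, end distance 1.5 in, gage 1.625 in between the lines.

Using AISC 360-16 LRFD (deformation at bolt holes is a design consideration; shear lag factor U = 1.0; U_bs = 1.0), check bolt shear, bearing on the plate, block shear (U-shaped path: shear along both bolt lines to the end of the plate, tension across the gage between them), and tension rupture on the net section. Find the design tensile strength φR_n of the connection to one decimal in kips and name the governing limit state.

Bolt shear: A_b = π(0.625)²/4 = 0.3068 in². φR_n = 0.75 × 84 × 0.3068 × 8 × 1 = 154.6 kips.
Bearing (0.3125 in plate, F_u = 65 ksi): end bolts L_c = 1.5 − 0.6875/2 = 1.15625, R_n = min(1.2×1.15625×0.3125×65, 2.4×0.625×0.3125×65) = 28.184 kips/bolt; interior L_c = 1.75 − 0.6875 = 1.0625, R_n = 25.898 kips/bolt. φR_n = 0.75 × (2×28.184 + 6×25.898) = 158.8 kips.
Block shear: shear path 2×[1.5+3×1.75] = 2×6.75 in, A_gv = 4.2188, A_nv = 2×(6.75 − 3.5×0.75)×0.3125 = 2.5781 in²; tension across gage: (1.625 − 1×0.75)×0.3125 = 0.27344 in². R_n = min(0.6×65×2.5781, 0.6×50×4.2188) + 1.0×65×0.27344 = min(100.55, 126.56) + 17.774 = 118.32 kips. φR_n = 0.75 × 118.32 = 88.7 kips.
Tension rupture (net): A_n = (4.3125 − 2×0.75)×0.3125 = 0.87891 in² (U = 1.0, A_e = A_n). φR_n = 0.75 × 65 × 0.87891 = 42.8 kips.
Governing: min(154.6, 158.8, 88.7, 42.8) = 42.8 kips → net-section rupture.

42.8 kips (net-section rupture governs)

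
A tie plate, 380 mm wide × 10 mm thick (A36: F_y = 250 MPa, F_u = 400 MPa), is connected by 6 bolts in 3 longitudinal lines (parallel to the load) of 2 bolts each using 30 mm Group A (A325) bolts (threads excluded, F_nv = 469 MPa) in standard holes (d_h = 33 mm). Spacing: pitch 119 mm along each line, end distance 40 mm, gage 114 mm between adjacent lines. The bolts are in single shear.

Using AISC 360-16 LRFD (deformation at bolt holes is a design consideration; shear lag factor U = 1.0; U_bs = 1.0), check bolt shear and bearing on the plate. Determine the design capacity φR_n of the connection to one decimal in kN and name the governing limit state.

Bolt shear: A_b = π(30)²/4 = 706.86 mm². φR_n = 0.75 × 469 × 706.86 × 6 × 1 = 1491.8 kN.
Bearing (10 mm plate, F_u = 400 MPa): end bolts L_c = 40 − 33/2 = 23.5, R_n = min(1.2×23.5×10×400, 2.4×30×10×400) = 112.8 kN/bolt; interior L_c = 119 − 33 = 86, R_n = 288 kN/bolt. φR_n = 0.75 × (3×112.8 + 3×288) = 901.8 kN.
Governing: min(1491.8, 901.8) = 901.8 kN → bearing.

901.8 kN (bearing governs)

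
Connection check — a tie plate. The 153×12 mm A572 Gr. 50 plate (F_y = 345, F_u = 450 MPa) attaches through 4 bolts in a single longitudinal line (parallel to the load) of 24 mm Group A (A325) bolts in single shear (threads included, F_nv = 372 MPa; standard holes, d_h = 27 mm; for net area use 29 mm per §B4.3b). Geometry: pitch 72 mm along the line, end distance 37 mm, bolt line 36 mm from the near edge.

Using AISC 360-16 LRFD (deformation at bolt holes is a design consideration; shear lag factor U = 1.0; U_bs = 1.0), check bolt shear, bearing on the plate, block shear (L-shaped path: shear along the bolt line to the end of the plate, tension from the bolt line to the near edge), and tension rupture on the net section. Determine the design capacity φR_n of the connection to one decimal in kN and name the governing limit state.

455.2 kN (block shear governs)

Bolt shear: A_b = π(24)²/4 = 452.39 mm². φR_n = 0.75 × 372 × 452.39 × 4 × 1 = 504.9 kN.
Bearing (12 mm plate, F_u = 450 MPa): end bolts L_c = 37 − 27/2 = 23.5, R_n = min(1.2×23.5×12×450, 2.4×24×12×450) = 152.28 kN/bolt; interior L_c = 72 − 27 = 45, R_n = 291.6 kN/bolt. φR_n = 0.75 × (1×152.28 + 3×291.6) = 770.3 kN.
Block shear: shear path 1×[37+3×72] = 1×253 mm, A_gv = 3036, A_nv = 1×(253 − 3.5×29)×12 = 1818 mm²; tension to near edge: (36 − 0.5×29)×12 = 258 mm². R_n = min(0.6×450×1818, 0.6×345×3036) + 1.0×450×258 = min(490.86, 628.45) + 116.1 = 606.96 kN. φR_n = 0.75 × 606.96 = 455.2 kN.
Tension rupture (net): A_n = (153 − 1×29)×12 = 1488 mm² (U = 1.0, A_e = A_n). φR_n = 0.75 × 450 × 1488 = 502.2 kN.
Governing: min(504.9, 770.3, 455.2, 502.2) = 455.2 kN → block shear.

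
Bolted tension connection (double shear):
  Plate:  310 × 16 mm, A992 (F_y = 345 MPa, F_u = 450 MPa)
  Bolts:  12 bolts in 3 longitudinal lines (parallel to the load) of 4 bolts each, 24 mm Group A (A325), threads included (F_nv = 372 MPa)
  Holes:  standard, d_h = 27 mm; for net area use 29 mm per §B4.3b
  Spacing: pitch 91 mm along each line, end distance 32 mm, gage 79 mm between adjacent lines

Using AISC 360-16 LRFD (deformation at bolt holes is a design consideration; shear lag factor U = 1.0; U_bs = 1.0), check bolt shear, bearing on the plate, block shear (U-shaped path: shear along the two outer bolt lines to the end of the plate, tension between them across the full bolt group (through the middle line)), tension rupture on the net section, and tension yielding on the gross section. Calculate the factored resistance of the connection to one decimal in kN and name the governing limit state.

1204.2 kN (net-section rupture governs)

Bolt shear: A_b = π(24)²/4 = 452.39 mm². φR_n = 0.75 × 372 × 452.39 × 12 × 2 = 3029.2 kN.
Bearing (16 mm plate, F_u = 450 MPa): end bolts L_c = 32 − 27/2 = 18.5, R_n = min(1.2×18.5×16×450, 2.4×24×16×450) = 159.84 kN/bolt; interior L_c = 91 − 27 = 64, R_n = 414.72 kN/bolt. φR_n = 0.75 × (3×159.84 + 9×414.72) = 3159.0 kN.
Block shear: shear path 2×[32+3×91] = 2×305 mm, A_gv = 9760, A_nv = 2×(305 − 3.5×29)×16 = 6512 mm²; tension across gage: (158 − 2×29)×16 = 1600 mm². R_n = min(0.6×450×6512, 0.6×345×9760) + 1.0×450×1600 = min(1758.2, 2020.3) + 720 = 2478.2 kN. φR_n = 0.75 × 2478.2 = 1858.7 kN.
Tension rupture (net): A_n = (310 − 3×29)×16 = 3568 mm² (U = 1.0, A_e = A_n). φR_n = 0.75 × 450 × 3568 = 1204.2 kN.
Tension yield (gross): A_g = 310×16 = 4960 mm². φR_n = 0.90 × 345 × 4960 = 1540.1 kN.
Governing: min(3029.2, 3159.0, 1858.7, 1204.2, 1540.1) = 1204.2 kN → net-section rupture.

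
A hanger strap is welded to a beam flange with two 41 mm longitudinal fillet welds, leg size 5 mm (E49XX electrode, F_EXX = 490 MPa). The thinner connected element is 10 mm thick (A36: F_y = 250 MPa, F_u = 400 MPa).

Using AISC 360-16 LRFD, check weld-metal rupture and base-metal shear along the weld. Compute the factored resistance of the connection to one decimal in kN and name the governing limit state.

Weld metal: throat = 0.707×5 = 3.535 mm, L = 2×41 = 82 mm. φR_n = 0.75 × 0.6 × 490 × 3.535 × 82 = 63.9 kN.
Base metal shear (10 mm plate): yield φR_n = 1.0×0.6×250×10×82 = 123.0 kN; rupture φR_n = 0.75×0.6×400×10×82 = 147.6 kN; take 123.0 kN (yield).
Governing: min(63.9, 123.0) = 63.9 kN → weld metal.

63.9 kN (weld metal governs)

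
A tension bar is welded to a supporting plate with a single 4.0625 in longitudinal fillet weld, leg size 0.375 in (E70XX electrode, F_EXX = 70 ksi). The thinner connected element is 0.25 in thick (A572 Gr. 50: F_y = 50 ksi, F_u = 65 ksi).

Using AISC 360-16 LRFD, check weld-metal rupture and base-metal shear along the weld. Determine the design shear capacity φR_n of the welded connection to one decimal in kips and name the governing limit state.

Weld metal: throat = 0.707×0.375 = 0.26513 in, L = 4.0625 in. φR_n = 0.75 × 0.6 × 70 × 0.26513 × 4.0625 = 33.9 kips.
Base metal shear (0.25 in plate): yield φR_n = 1.0×0.6×50×0.25×4.0625 = 30.5 kips; rupture φR_n = 0.75×0.6×65×0.25×4.0625 = 29.7 kips; take 29.7 kips (rupture).
Governing: min(33.9, 29.7) = 29.7 kips → base-metal shear.

29.7 kips (base-metal shear governs)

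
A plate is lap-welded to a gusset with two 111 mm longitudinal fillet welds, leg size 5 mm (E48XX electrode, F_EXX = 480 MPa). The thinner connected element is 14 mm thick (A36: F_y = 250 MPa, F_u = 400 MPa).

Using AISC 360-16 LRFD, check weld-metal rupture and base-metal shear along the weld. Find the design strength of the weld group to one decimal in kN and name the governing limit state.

169.5 kN (weld metal governs)

Weld metal: throat = 0.707×5 = 3.535 mm, L = 2×111 = 222 mm. φR_n = 0.75 × 0.6 × 480 × 3.535 × 222 = 169.5 kN.
Base metal shear (14 mm plate): yield φR_n = 1.0×0.6×250×14×222 = 466.2 kN; rupture φR_n = 0.75×0.6×400×14×222 = 559.4 kN; take 466.2 kN (yield).
Governing: min(169.5, 466.2) = 169.5 kN → weld metal.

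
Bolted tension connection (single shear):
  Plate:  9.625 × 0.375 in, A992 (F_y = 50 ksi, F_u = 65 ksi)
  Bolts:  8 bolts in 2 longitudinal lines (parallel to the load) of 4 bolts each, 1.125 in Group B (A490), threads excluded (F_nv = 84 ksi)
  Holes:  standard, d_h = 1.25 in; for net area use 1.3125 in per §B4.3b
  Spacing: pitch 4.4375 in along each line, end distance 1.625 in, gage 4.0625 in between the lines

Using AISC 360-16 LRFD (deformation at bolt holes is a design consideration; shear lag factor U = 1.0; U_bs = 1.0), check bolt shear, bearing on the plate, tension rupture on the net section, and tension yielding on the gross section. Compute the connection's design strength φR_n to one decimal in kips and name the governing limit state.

128.0 kips (net-section rupture governs)

Bolt shear: A_b = π(1.125)²/4 = 0.99402 in². φR_n = 0.75 × 84 × 0.99402 × 8 × 1 = 501.0 kips.
Bearing (0.375 in plate, F_u = 65 ksi): end bolts L_c = 1.625 − 1.25/2 = 1, R_n = min(1.2×1×0.375×65, 2.4×1.125×0.375×65) = 29.25 kips/bolt; interior L_c = 4.4375 − 1.25 = 3.1875, R_n = 65.813 kips/bolt. φR_n = 0.75 × (2×29.25 + 6×65.813) = 340.0 kips.
Tension rupture (net): A_n = (9.625 − 2×1.3125)×0.375 = 2.625 in² (U = 1.0, A_e = A_n). φR_n = 0.75 × 65 × 2.625 = 128.0 kips.
Tension yield (gross): A_g = 9.625×0.375 = 3.6094 in². φR_n = 0.90 × 50 × 3.6094 = 162.4 kips.
Governing: min(501.0, 340.0, 128.0, 162.4) = 128.0 kips → net-section rupture.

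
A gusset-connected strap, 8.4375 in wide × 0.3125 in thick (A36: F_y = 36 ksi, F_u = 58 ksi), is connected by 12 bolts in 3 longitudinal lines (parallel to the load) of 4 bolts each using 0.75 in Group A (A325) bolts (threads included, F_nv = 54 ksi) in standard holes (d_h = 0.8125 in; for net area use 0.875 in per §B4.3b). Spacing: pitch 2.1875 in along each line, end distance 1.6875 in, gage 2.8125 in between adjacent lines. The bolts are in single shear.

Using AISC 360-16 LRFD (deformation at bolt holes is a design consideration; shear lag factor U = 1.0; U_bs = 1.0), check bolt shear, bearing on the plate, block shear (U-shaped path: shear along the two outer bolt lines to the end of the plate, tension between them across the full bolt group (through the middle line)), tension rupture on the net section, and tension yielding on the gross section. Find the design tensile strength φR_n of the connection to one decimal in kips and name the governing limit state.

Bolt shear: A_b = π(0.75)²/4 = 0.44179 in². φR_n = 0.75 × 54 × 0.44179 × 12 × 1 = 214.7 kips.
Bearing (0.3125 in plate, F_u = 58 ksi): end bolts L_c = 1.6875 − 0.8125/2 = 1.28125, R_n = min(1.2×1.28125×0.3125×58, 2.4×0.75×0.3125×58) = 27.867 kips/bolt; interior L_c = 2.1875 − 0.8125 = 1.375, R_n = 29.906 kips/bolt. φR_n = 0.75 × (3×27.867 + 9×29.906) = 264.6 kips.
Block shear: shear path 2×[1.6875+3×2.1875] = 2×8.25 in, A_gv = 5.1563, A_nv = 2×(8.25 − 3.5×0.875)×0.3125 = 3.2422 in²; tension across gage: (5.625 − 2×0.875)×0.3125 = 1.2109 in². R_n = min(0.6×58×3.2422, 0.6×36×5.1563) + 1.0×58×1.2109 = min(112.83, 111.38) + 70.232 = 181.61 kips. φR_n = 0.75 × 181.61 = 136.2 kips.
Tension rupture (net): A_n = (8.4375 − 3×0.875)×0.3125 = 1.8164 in² (U = 1.0, A_e = A_n). φR_n = 0.75 × 58 × 1.8164 = 79.0 kips.
Tension yield (gross): A_g = 8.4375×0.3125 = 2.6367 in². φR_n = 0.90 × 36 × 2.6367 = 85.4 kips.
Governing: min(214.7, 264.6, 136.2, 79.0, 85.4) = 79.0 kips → net-section rupture.

79.0 kips (net-section rupture governs)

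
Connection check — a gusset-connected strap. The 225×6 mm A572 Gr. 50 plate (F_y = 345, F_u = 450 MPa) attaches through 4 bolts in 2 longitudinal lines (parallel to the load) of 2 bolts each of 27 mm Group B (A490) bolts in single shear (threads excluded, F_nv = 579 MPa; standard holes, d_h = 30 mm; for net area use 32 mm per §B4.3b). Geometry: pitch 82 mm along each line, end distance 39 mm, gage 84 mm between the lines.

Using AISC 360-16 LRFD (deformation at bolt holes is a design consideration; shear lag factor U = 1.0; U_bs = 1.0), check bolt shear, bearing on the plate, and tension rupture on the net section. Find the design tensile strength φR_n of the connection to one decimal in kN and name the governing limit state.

Bolt shear: A_b = π(27)²/4 = 572.56 mm². φR_n = 0.75 × 579 × 572.56 × 4 × 1 = 994.5 kN.
Bearing (6 mm plate, F_u = 450 MPa): end bolts L_c = 39 − 30/2 = 24, R_n = min(1.2×24×6×450, 2.4×27×6×450) = 77.76 kN/bolt; interior L_c = 82 − 30 = 52, R_n = 168.48 kN/bolt. φR_n = 0.75 × (2×77.76 + 2×168.48) = 369.4 kN.
Tension rupture (net): A_n = (225 − 2×32)×6 = 966 mm² (U = 1.0, A_e = A_n). φR_n = 0.75 × 450 × 966 = 326.0 kN.
Governing: min(994.5, 369.4, 326.0) = 326.0 kN → net-section rupture.

326.0 kN (net-section rupture governs)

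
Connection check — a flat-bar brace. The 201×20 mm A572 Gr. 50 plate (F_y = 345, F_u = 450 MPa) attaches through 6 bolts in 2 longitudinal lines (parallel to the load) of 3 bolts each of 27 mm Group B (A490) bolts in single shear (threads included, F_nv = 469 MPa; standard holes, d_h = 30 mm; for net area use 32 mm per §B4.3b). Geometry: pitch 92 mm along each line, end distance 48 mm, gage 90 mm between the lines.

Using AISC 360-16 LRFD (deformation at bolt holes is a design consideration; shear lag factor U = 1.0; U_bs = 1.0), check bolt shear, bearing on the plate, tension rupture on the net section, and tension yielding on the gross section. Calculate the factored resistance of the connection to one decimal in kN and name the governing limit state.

Bolt shear: A_b = π(27)²/4 = 572.56 mm². φR_n = 0.75 × 469 × 572.56 × 6 × 1 = 1208.4 kN.
Bearing (20 mm plate, F_u = 450 MPa): end bolts L_c = 48 − 30/2 = 33, R_n = min(1.2×33×20×450, 2.4×27×20×450) = 356.4 kN/bolt; interior L_c = 92 − 30 = 62, R_n = 583.2 kN/bolt. φR_n = 0.75 × (2×356.4 + 4×583.2) = 2284.2 kN.
Tension rupture (net): A_n = (201 − 2×32)×20 = 2740 mm² (U = 1.0, A_e = A_n). φR_n = 0.75 × 450 × 2740 = 924.8 kN.
Tension yield (gross): A_g = 201×20 = 4020 mm². φR_n = 0.90 × 345 × 4020 = 1248.2 kN.
Governing: min(1208.4, 2284.2, 924.8, 1248.2) = 924.8 kN → net-section rupture.

924.8 kN (net-section rupture governs)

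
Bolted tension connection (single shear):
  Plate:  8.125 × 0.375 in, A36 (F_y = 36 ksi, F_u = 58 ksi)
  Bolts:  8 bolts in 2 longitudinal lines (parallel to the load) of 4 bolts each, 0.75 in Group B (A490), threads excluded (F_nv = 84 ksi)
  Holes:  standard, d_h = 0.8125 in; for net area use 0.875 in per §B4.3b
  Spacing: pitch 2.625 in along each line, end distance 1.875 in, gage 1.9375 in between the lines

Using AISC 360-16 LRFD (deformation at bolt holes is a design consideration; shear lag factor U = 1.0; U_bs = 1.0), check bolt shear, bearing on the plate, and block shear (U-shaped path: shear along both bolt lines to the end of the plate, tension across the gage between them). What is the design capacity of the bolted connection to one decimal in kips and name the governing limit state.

135.8 kips (block shear governs)

Bolt shear: A_b = π(0.75)²/4 = 0.44179 in². φR_n = 0.75 × 84 × 0.44179 × 8 × 1 = 222.7 kips.
Bearing (0.375 in plate, F_u = 58 ksi): end bolts L_c = 1.875 − 0.8125/2 = 1.46875, R_n = min(1.2×1.46875×0.375×58, 2.4×0.75×0.375×58) = 38.334 kips/bolt; interior L_c = 2.625 − 0.8125 = 1.8125, R_n = 39.15 kips/bolt. φR_n = 0.75 × (2×38.334 + 6×39.15) = 233.7 kips.
Block shear: shear path 2×[1.875+3×2.625] = 2×9.75 in, A_gv = 7.3125, A_nv = 2×(9.75 − 3.5×0.875)×0.375 = 5.0156 in²; tension across gage: (1.9375 − 1×0.875)×0.375 = 0.39844 in². R_n = min(0.6×58×5.0156, 0.6×36×7.3125) + 1.0×58×0.39844 = min(174.54, 157.95) + 23.11 = 181.06 kips. φR_n = 0.75 × 181.06 = 135.8 kips.
Governing: min(222.7, 233.7, 135.8) = 135.8 kips → block shear.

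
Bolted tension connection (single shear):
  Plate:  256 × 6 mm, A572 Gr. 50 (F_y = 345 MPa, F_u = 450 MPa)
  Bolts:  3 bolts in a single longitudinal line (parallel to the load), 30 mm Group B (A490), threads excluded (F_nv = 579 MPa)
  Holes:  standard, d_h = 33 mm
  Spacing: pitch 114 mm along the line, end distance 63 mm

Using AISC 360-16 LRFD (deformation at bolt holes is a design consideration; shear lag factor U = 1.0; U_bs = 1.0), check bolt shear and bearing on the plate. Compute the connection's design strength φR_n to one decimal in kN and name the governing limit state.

404.6 kN (bearing governs)

Bolt shear: A_b = π(30)²/4 = 706.86 mm². φR_n = 0.75 × 579 × 706.86 × 3 × 1 = 920.9 kN.
Bearing (6 mm plate, F_u = 450 MPa): end bolts L_c = 63 − 33/2 = 46.5, R_n = min(1.2×46.5×6×450, 2.4×30×6×450) = 150.66 kN/bolt; interior L_c = 114 − 33 = 81, R_n = 194.4 kN/bolt. φR_n = 0.75 × (1×150.66 + 2×194.4) = 404.6 kN.
Governing: min(920.9, 404.6) = 404.6 kN → bearing.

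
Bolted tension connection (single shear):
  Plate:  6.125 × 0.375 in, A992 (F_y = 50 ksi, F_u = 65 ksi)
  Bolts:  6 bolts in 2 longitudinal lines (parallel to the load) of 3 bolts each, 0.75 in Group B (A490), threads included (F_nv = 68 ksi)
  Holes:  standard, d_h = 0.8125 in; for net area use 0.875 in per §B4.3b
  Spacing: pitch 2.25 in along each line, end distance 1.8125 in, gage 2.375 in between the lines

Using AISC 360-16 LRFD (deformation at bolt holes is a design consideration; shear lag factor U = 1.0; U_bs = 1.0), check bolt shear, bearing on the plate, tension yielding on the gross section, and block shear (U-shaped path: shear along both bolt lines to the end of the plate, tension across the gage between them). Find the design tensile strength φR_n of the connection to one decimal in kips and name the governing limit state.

103.4 kips (gross-section yield governs)

Bolt shear: A_b = π(0.75)²/4 = 0.44179 in². φR_n = 0.75 × 68 × 0.44179 × 6 × 1 = 135.2 kips.
Bearing (0.375 in plate, F_u = 65 ksi): end bolts L_c = 1.8125 − 0.8125/2 = 1.40625, R_n = min(1.2×1.40625×0.375×65, 2.4×0.75×0.375×65) = 41.133 kips/bolt; interior L_c = 2.25 − 0.8125 = 1.4375, R_n = 42.047 kips/bolt. φR_n = 0.75 × (2×41.133 + 4×42.047) = 187.8 kips.
Tension yield (gross): A_g = 6.125×0.375 = 2.2969 in². φR_n = 0.90 × 50 × 2.2969 = 103.4 kips.
Block shear: shear path 2×[1.8125+2×2.25] = 2×6.3125 in, A_gv = 4.7344, A_nv = 2×(6.3125 − 2.5×0.875)×0.375 = 3.0938 in²; tension across gage: (2.375 − 1×0.875)×0.375 = 0.5625 in². R_n = min(0.6×65×3.0938, 0.6×50×4.7344) + 1.0×65×0.5625 = min(120.66, 142.03) + 36.563 = 157.22 kips. φR_n = 0.75 × 157.22 = 117.9 kips.
Governing: min(135.2, 187.8, 103.4, 117.9) = 103.4 kips → gross-section yield.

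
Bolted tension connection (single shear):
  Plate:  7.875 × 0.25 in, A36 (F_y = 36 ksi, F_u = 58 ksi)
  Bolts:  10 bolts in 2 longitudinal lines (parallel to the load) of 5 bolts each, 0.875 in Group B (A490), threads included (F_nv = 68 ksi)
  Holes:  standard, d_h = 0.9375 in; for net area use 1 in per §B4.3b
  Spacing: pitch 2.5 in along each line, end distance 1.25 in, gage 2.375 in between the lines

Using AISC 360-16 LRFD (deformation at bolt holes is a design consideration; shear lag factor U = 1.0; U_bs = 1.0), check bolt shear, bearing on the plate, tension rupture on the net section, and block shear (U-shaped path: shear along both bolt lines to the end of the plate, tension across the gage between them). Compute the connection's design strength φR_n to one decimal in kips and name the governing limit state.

Bolt shear: A_b = π(0.875)²/4 = 0.60132 in². φR_n = 0.75 × 68 × 0.60132 × 10 × 1 = 306.7 kips.
Bearing (0.25 in plate, F_u = 58 ksi): end bolts L_c = 1.25 − 0.9375/2 = 0.78125, R_n = min(1.2×0.78125×0.25×58, 2.4×0.875×0.25×58) = 13.594 kips/bolt; interior L_c = 2.5 − 0.9375 = 1.5625, R_n = 27.188 kips/bolt. φR_n = 0.75 × (2×13.594 + 8×27.188) = 183.5 kips.
Tension rupture (net): A_n = (7.875 − 2×1)×0.25 = 1.4688 in² (U = 1.0, A_e = A_n). φR_n = 0.75 × 58 × 1.4688 = 63.9 kips.
Block shear: shear path 2×[1.25+4×2.5] = 2×11.25 in, A_gv = 5.625, A_nv = 2×(11.25 − 4.5×1)×0.25 = 3.375 in²; tension across gage: (2.375 − 1×1)×0.25 = 0.34375 in². R_n = min(0.6×58×3.375, 0.6×36×5.625) + 1.0×58×0.34375 = min(117.45, 121.5) + 19.938 = 137.39 kips. φR_n = 0.75 × 137.39 = 103.0 kips.
Governing: min(306.7, 183.5, 63.9, 103.0) = 63.9 kips → net-section rupture.

63.9 kips (net-section rupture governs)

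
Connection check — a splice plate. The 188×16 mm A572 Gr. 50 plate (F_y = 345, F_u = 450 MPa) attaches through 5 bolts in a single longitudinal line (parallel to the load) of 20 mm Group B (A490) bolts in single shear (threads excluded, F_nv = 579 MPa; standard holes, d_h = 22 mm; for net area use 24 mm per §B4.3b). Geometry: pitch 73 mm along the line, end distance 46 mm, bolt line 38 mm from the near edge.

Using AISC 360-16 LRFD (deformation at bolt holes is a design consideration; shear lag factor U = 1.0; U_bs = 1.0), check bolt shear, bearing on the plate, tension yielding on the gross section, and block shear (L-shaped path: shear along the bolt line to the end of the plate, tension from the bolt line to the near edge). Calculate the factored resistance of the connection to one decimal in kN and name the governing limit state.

Bolt shear: A_b = π(20)²/4 = 314.16 mm². φR_n = 0.75 × 579 × 314.16 × 5 × 1 = 682.1 kN.
Bearing (16 mm plate, F_u = 450 MPa): end bolts L_c = 46 − 22/2 = 35, R_n = min(1.2×35×16×450, 2.4×20×16×450) = 302.4 kN/bolt; interior L_c = 73 − 22 = 51, R_n = 345.6 kN/bolt. φR_n = 0.75 × (1×302.4 + 4×345.6) = 1263.6 kN.
Tension yield (gross): A_g = 188×16 = 3008 mm². φR_n = 0.90 × 345 × 3008 = 934.0 kN.
Block shear: shear path 1×[46+4×73] = 1×338 mm, A_gv = 5408, A_nv = 1×(338 − 4.5×24)×16 = 3680 mm²; tension to near edge: (38 − 0.5×24)×16 = 416 mm². R_n = min(0.6×450×3680, 0.6×345×5408) + 1.0×450×416 = min(993.6, 1119.5) + 187.2 = 1180.8 kN. φR_n = 0.75 × 1180.8 = 885.6 kN.
Governing: min(682.1, 1263.6, 934.0, 885.6) = 682.1 kN → bolt shear.

682.1 kN (bolt shear governs)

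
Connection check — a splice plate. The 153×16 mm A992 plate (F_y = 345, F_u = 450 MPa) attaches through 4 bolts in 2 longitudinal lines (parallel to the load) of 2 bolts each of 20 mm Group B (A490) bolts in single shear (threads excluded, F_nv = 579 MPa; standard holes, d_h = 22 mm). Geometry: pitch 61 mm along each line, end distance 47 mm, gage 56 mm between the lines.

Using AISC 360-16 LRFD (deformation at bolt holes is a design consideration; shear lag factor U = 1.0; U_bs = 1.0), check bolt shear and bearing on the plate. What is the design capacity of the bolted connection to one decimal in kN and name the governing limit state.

545.7 kN (bolt shear governs)

Bolt shear: A_b = π(20)²/4 = 314.16 mm². φR_n = 0.75 × 579 × 314.16 × 4 × 1 = 545.7 kN.
Bearing (16 mm plate, F_u = 450 MPa): end bolts L_c = 47 − 22/2 = 36, R_n = min(1.2×36×16×450, 2.4×20×16×450) = 311.04 kN/bolt; interior L_c = 61 − 22 = 39, R_n = 336.96 kN/bolt. φR_n = 0.75 × (2×311.04 + 2×336.96) = 972.0 kN.
Governing: min(545.7, 972.0) = 545.7 kN → bolt shear.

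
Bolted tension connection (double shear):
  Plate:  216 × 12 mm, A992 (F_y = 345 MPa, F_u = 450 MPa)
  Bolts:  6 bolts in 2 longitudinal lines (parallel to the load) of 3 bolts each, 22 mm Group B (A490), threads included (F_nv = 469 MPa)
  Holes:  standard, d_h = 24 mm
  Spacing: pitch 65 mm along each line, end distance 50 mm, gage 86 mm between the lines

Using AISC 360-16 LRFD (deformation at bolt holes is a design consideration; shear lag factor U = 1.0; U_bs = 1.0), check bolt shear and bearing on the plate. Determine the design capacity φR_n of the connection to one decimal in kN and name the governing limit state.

Bolt shear: A_b = π(22)²/4 = 380.13 mm². φR_n = 0.75 × 469 × 380.13 × 6 × 2 = 1604.5 kN.
Bearing (12 mm plate, F_u = 450 MPa): end bolts L_c = 50 − 24/2 = 38, R_n = min(1.2×38×12×450, 2.4×22×12×450) = 246.24 kN/bolt; interior L_c = 65 − 24 = 41, R_n = 265.68 kN/bolt. φR_n = 0.75 × (2×246.24 + 4×265.68) = 1166.4 kN.
Governing: min(1604.5, 1166.4) = 1166.4 kN → bearing.

1166.4 kN (bearing governs)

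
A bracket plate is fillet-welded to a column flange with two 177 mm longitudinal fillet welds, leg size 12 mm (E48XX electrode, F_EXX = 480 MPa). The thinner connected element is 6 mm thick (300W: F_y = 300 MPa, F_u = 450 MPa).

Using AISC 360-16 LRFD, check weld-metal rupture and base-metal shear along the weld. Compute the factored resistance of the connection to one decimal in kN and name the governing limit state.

382.3 kN (base-metal shear governs)

Weld metal: throat = 0.707×12 = 8.484 mm, L = 2×177 = 354 mm. φR_n = 0.75 × 0.6 × 480 × 8.484 × 354 = 648.7 kN.
Base metal shear (6 mm plate): yield φR_n = 1.0×0.6×300×6×354 = 382.3 kN; rupture φR_n = 0.75×0.6×450×6×354 = 430.1 kN; take 382.3 kN (yield).
Governing: min(648.7, 382.3) = 382.3 kN → base-metal shear.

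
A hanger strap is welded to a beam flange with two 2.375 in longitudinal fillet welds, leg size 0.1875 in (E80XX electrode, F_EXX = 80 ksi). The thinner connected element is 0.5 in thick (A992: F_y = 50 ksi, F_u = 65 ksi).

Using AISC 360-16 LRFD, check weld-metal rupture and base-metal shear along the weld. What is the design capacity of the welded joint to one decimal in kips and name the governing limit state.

Weld metal: throat = 0.707×0.1875 = 0.13256 in, L = 2×2.375 = 4.75 in. φR_n = 0.75 × 0.6 × 80 × 0.13256 × 4.75 = 22.7 kips.
Base metal shear (0.5 in plate): yield φR_n = 1.0×0.6×50×0.5×4.75 = 71.3 kips; rupture φR_n = 0.75×0.6×65×0.5×4.75 = 69.5 kips; take 69.5 kips (rupture).
Governing: min(22.7, 69.5) = 22.7 kips → weld metal.

22.7 kips (weld metal governs)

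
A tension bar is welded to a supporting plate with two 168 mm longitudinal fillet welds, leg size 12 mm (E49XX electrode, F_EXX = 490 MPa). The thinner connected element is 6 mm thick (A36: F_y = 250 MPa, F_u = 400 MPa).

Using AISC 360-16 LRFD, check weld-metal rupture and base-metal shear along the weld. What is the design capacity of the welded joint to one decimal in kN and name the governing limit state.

Weld metal: throat = 0.707×12 = 8.484 mm, L = 2×168 = 336 mm. φR_n = 0.75 × 0.6 × 490 × 8.484 × 336 = 628.6 kN.
Base metal shear (6 mm plate): yield φR_n = 1.0×0.6×250×6×336 = 302.4 kN; rupture φR_n = 0.75×0.6×400×6×336 = 362.9 kN; take 302.4 kN (yield).
Governing: min(628.6, 302.4) = 302.4 kN → base-metal shear.

302.4 kN (base-metal shear governs)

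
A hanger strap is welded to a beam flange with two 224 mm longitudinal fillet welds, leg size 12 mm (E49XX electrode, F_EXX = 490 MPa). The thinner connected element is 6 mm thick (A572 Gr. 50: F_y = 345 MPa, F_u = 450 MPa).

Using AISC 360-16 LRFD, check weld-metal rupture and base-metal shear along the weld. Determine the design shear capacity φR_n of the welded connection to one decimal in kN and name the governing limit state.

544.3 kN (base-metal shear governs)

Weld metal: throat = 0.707×12 = 8.484 mm, L = 2×224 = 448 mm. φR_n = 0.75 × 0.6 × 490 × 8.484 × 448 = 838.1 kN.
Base metal shear (6 mm plate): yield φR_n = 1.0×0.6×345×6×448 = 556.4 kN; rupture φR_n = 0.75×0.6×450×6×448 = 544.3 kN; take 544.3 kN (rupture).
Governing: min(838.1, 544.3) = 544.3 kN → base-metal shear.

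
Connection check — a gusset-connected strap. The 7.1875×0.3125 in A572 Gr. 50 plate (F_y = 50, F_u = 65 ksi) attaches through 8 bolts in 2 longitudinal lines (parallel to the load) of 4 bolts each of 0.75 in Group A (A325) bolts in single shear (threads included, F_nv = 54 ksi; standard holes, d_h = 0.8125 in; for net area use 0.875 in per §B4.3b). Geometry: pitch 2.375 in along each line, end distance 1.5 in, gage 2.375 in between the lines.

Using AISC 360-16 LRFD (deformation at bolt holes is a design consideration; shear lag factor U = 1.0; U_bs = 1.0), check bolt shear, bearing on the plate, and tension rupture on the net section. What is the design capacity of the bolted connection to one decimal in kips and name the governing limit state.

Bolt shear: A_b = π(0.75)²/4 = 0.44179 in². φR_n = 0.75 × 54 × 0.44179 × 8 × 1 = 143.1 kips.
Bearing (0.3125 in plate, F_u = 65 ksi): end bolts L_c = 1.5 − 0.8125/2 = 1.09375, R_n = min(1.2×1.09375×0.3125×65, 2.4×0.75×0.3125×65) = 26.66 kips/bolt; interior L_c = 2.375 − 0.8125 = 1.5625, R_n = 36.563 kips/bolt. φR_n = 0.75 × (2×26.66 + 6×36.563) = 204.5 kips.
Tension rupture (net): A_n = (7.1875 − 2×0.875)×0.3125 = 1.6992 in² (U = 1.0, A_e = A_n). φR_n = 0.75 × 65 × 1.6992 = 82.8 kips.
Governing: min(143.1, 204.5, 82.8) = 82.8 kips → net-section rupture.

82.8 kips (net-section rupture governs)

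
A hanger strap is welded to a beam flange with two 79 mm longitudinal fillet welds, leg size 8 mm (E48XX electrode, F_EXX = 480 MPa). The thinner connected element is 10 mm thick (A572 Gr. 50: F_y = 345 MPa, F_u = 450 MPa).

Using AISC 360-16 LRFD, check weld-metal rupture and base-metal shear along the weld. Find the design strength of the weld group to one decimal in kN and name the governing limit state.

Weld metal: throat = 0.707×8 = 5.656 mm, L = 2×79 = 158 mm. φR_n = 0.75 × 0.6 × 480 × 5.656 × 158 = 193.0 kN.
Base metal shear (10 mm plate): yield φR_n = 1.0×0.6×345×10×158 = 327.1 kN; rupture φR_n = 0.75×0.6×450×10×158 = 320.0 kN; take 320.0 kN (rupture).
Governing: min(193.0, 320.0) = 193.0 kN → weld metal.

193.0 kN (weld metal governs)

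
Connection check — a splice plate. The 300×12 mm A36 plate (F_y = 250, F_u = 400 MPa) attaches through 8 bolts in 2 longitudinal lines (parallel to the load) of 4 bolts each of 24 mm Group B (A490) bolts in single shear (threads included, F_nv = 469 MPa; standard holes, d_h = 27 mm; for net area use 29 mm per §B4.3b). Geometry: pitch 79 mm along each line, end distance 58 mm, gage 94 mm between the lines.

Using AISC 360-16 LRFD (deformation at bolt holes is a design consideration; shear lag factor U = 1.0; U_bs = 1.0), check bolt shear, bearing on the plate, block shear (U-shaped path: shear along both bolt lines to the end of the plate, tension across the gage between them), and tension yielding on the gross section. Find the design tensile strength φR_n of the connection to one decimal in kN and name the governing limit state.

810.0 kN (gross-section yield governs)

Bolt shear: A_b = π(24)²/4 = 452.39 mm². φR_n = 0.75 × 469 × 452.39 × 8 × 1 = 1273.0 kN.
Bearing (12 mm plate, F_u = 400 MPa): end bolts L_c = 58 − 27/2 = 44.5, R_n = min(1.2×44.5×12×400, 2.4×24×12×400) = 256.32 kN/bolt; interior L_c = 79 − 27 = 52, R_n = 276.48 kN/bolt. φR_n = 0.75 × (2×256.32 + 6×276.48) = 1628.6 kN.
Block shear: shear path 2×[58+3×79] = 2×295 mm, A_gv = 7080, A_nv = 2×(295 − 3.5×29)×12 = 4644 mm²; tension across gage: (94 − 1×29)×12 = 780 mm². R_n = min(0.6×400×4644, 0.6×250×7080) + 1.0×400×780 = min(1114.6, 1062) + 312 = 1374 kN. φR_n = 0.75 × 1374 = 1030.5 kN.
Tension yield (gross): A_g = 300×12 = 3600 mm². φR_n = 0.90 × 250 × 3600 = 810.0 kN.
Governing: min(1273.0, 1628.6, 1030.5, 810.0) = 810.0 kN → gross-section yield.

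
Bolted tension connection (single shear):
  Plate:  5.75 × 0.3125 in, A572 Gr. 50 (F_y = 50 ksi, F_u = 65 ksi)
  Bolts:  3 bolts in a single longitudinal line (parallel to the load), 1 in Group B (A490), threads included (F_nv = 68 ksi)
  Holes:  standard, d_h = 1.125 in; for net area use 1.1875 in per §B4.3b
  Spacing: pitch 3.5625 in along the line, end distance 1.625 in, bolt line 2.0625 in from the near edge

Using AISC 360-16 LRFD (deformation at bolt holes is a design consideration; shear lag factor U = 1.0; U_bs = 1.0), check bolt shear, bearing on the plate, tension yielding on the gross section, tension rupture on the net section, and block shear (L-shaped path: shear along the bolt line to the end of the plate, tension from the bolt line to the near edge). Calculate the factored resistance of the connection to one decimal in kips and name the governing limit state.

69.5 kips (net-section rupture governs)

Bolt shear: A_b = π(1)²/4 = 0.7854 in². φR_n = 0.75 × 68 × 0.7854 × 3 × 1 = 120.2 kips.
Bearing (0.3125 in plate, F_u = 65 ksi): end bolts L_c = 1.625 − 1.125/2 = 1.0625, R_n = min(1.2×1.0625×0.3125×65, 2.4×1×0.3125×65) = 25.898 kips/bolt; interior L_c = 3.5625 − 1.125 = 2.4375, R_n = 48.75 kips/bolt. φR_n = 0.75 × (1×25.898 + 2×48.75) = 92.5 kips.
Tension yield (gross): A_g = 5.75×0.3125 = 1.7969 in². φR_n = 0.90 × 50 × 1.7969 = 80.9 kips.
Tension rupture (net): A_n = (5.75 − 1×1.1875)×0.3125 = 1.4258 in² (U = 1.0, A_e = A_n). φR_n = 0.75 × 65 × 1.4258 = 69.5 kips.
Block shear: shear path 1×[1.625+2×3.5625] = 1×8.75 in, A_gv = 2.7344, A_nv = 1×(8.75 − 2.5×1.1875)×0.3125 = 1.8066 in²; tension to near edge: (2.0625 − 0.5×1.1875)×0.3125 = 0.45898 in². R_n = min(0.6×65×1.8066, 0.6×50×2.7344) + 1.0×65×0.45898 = min(70.457, 82.032) + 29.834 = 100.29 kips. φR_n = 0.75 × 100.29 = 75.2 kips.
Governing: min(120.2, 92.5, 80.9, 69.5, 75.2) = 69.5 kips → net-section rupture.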